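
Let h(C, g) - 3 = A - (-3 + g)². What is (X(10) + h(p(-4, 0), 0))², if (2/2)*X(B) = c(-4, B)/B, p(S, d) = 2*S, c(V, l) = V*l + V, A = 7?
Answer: 289/25 ≈ 11.560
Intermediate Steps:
c(V, l) = V + V*l
h(C, g) = 10 - (-3 + g)² (h(C, g) = 3 + (7 - (-3 + g)²) = 10 - (-3 + g)²)
X(B) = (-4 - 4*B)/B (X(B) = (-4*(1 + B))/B = (-4 - 4*B)/B)
(X(10) + h(p(-4, 0), 0))² = ((-4 - 4/10) + (10 - (-3 + 0)²))² = ((-4 - 4*⅒) + (10 - 1*(-3)²))² = ((-4 - ⅖) + (10 - 1*9))² = (-22/5 + (10 - 9))² = (-22/5 + 1)² = (-17/5)² = 289/25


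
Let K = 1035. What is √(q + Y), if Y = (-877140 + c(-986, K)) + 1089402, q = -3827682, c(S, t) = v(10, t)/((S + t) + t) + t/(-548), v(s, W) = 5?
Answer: I*√4983548607302830/37127 ≈ 1901.4*I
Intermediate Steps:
c(S, t) = 5/(S + 2*t) - t/548 (c(S, t) = 5/((S + t) + t) + t/(-548) = 5/(S + 2*t) + t*(-1/548) = 5/(S + 2*t) - t/548)
Y = 7880581324/37127 (Y = (-877140 + (2740 - 2*1035² - 1*(-986)*1035)/(548*(-986 + 2*1035))) + 1089402 = (-877140 + (2740 - 2*1071225 + 1020510)/(548*(-986 + 2070))) + 1089402 = (-877140 + (1/548)*(2740 - 2142450 + 1020510)/1084) + 1089402 = (-877140 + (1/548)*(1/1084)*(-1119200)) + 1089402 = (-877140 - 69950/37127) + 1089402 = -32565646730/37127 + 1089402 = 7880581324/37127 ≈ 2.1226e+5)
√(q + Y) = √(-3827682 + 7880581324/37127) = √(-134229768290/37127) = I*√4983548607302830/37127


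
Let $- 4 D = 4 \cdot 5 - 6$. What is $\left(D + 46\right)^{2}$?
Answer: $\frac{7225}{4} \approx 1806.3$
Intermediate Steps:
$D = - \frac{7}{2}$ ($D = - \frac{4 \cdot 5 - 6}{4} = - \frac{20 - 6}{4} = \left(- \frac{1}{4}\right) 14 = - \frac{7}{2} \approx -3.5$)
$\left(D + 46\right)^{2} = \left(- \frac{7}{2} + 46\right)^{2} = \left(\frac{85}{2}\right)^{2} = \frac{7225}{4}$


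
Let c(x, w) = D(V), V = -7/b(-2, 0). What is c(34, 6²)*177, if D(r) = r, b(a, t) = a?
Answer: 1239/2 ≈ 619.50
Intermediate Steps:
V = 7/2 (V = -7/(-2) = -7*(-½) = 7/2 ≈ 3.5000)
c(x, w) = 7/2
c(34, 6²)*177 = (7/2)*177 = 1239/2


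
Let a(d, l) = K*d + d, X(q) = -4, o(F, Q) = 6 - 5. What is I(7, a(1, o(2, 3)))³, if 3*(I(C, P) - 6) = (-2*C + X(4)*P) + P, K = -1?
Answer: 64/27 ≈ 2.3704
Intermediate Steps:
o(F, Q) = 1
a(d, l) = 0 (a(d, l) = -d + d = 0)
I(C, P) = 6 - P - 2*C/3 (I(C, P) = 6 + ((-2*C - 4*P) + P)/3 = 6 + ((-4*P - 2*C) + P)/3 = 6 + (-3*P - 2*C)/3 = 6 + (-P - 2*C/3) = 6 - P - 2*C/3)
I(7, a(1, o(2, 3)))³ = (6 - 1*0 - ⅔*7)³ = (6 + 0 - 14/3)³ = (4/3)³ = 64/27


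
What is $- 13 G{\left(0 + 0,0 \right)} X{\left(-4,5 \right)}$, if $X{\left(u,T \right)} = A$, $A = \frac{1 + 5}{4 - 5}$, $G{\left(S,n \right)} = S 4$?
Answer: $0$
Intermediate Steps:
$G{\left(S,n \right)} = 4 S$
$A = -6$ ($A = \frac{6}{-1} = 6 \left(-1\right) = -6$)
$X{\left(u,T \right)} = -6$
$- 13 G{\left(0 + 0,0 \right)} X{\left(-4,5 \right)} = - 13 \cdot 4 \left(0 + 0\right) \left(-6\right) = - 13 \cdot 4 \cdot 0 \left(-6\right) = \left(-13\right) 0 \left(-6\right) = 0 \left(-6\right) = 0$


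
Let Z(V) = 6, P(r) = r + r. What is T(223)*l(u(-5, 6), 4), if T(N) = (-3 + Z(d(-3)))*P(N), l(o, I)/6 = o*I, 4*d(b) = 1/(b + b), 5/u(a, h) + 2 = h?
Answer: 40140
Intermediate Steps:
u(a, h) = 5/(-2 + h)
d(b) = 1/(8*b) (d(b) = 1/(4*(b + b)) = 1/(4*((2*b))) = (1/(2*b))/4 = 1/(8*b))
P(r) = 2*r
l(o, I) = 6*I*o (l(o, I) = 6*(o*I) = 6*(I*o) = 6*I*o)
T(N) = 6*N (T(N) = (-3 + 6)*(2*N) = 3*(2*N) = 6*N)
T(223)*l(u(-5, 6), 4) = (6*223)*(6*4*(5/(-2 + 6))) = 1338*(6*4*(5/4)) = 1338*30 = 40140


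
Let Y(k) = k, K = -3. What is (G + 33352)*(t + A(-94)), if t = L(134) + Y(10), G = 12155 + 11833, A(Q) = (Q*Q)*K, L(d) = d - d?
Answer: -1519395320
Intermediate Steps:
L(d) = 0
A(Q) = -3*Q² (A(Q) = (Q*Q)*(-3) = Q²*(-3) = -3*Q²)
G = 23988
t = 10 (t = 0 + 10 = 10)
(G + 33352)*(t + A(-94)) = (23988 + 33352)*(10 - 3*(-94)²) = 57340*(10 - 3*8836) = 57340*(10 - 26508) = 57340*(-26498) = -1519395320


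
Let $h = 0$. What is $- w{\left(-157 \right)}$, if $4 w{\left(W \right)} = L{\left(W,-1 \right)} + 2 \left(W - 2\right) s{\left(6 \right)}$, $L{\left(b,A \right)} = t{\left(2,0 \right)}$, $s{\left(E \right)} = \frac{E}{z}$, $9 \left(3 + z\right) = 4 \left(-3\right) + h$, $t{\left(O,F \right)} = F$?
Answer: $- \frac{1431}{13} \approx -110.08$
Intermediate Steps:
$z = - \frac{13}{3}$ ($z = -3 + \frac{4 \left(-3\right) + 0}{9} = -3 + \frac{-12 + 0}{9} = -3 + \frac{1}{9} \left(-12\right) = -3 - \frac{4}{3} = - \frac{13}{3} \approx -4.3333$)
$s{\left(E \right)} = - \frac{3 E}{13}$ ($s{\left(E \right)} = \frac{E}{- \frac{13}{3}} = E \left(- \frac{3}{13}\right) = - \frac{3 E}{13}$)
$L{\left(b,A \right)} = 0$
$w{\left(W \right)} = \frac{18}{13} - \frac{9 W}{13}$ ($w{\left(W \right)} = \frac{0 + 2 \left(W - 2\right) \left(\left(- \frac{3}{13}\right) 6\right)}{4} = \frac{0 + 2 \left(-2 + W\right) \left(- \frac{18}{13}\right)}{4} = \frac{0 + \left(-4 + 2 W\right) \left(- \frac{18}{13}\right)}{4} = \frac{0 - \left(- \frac{72}{13} + \frac{36 W}{13}\right)}{4} = \frac{\frac{72}{13} - \frac{36 W}{13}}{4} = \frac{18}{13} - \frac{9 W}{13}$)
$- w{\left(-157 \right)} = - (\frac{18}{13} - - \frac{1413}{13}) = - (\frac{18}{13} + \frac{1413}{13}) = \left(-1\right) \frac{1431}{13} = - \frac{1431}{13}$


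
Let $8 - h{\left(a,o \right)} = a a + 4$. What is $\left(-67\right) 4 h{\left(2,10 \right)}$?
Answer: $0$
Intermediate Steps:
$h{\left(a,o \right)} = 4 - a^{2}$ ($h{\left(a,o \right)} = 8 - \left(a a + 4\right) = 8 - \left(a^{2} + 4\right) = 8 - \left(4 + a^{2}\right) = 4 - a^{2}$)
$\left(-67\right) 4 h{\left(2,10 \right)} = \left(-67\right) 4 \left(4 - 2^{2}\right) = - 268 \left(4 - 4\right) = \left(-268\right) 0 = 0$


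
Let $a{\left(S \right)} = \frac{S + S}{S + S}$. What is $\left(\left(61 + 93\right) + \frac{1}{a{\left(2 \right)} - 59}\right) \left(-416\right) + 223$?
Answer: $- \frac{1851181}{29} \approx -63834.0$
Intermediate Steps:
$a{\left(S \right)} = 1$ ($a{\left(S \right)} = \frac{2 S}{2 S} = 2 S \frac{1}{2 S} = 1$)
$\left(\left(61 + 93\right) + \frac{1}{a{\left(2 \right)} - 59}\right) \left(-416\right) + 223 = \left(\left(61 + 93\right) + \frac{1}{1 - 59}\right) \left(-416\right) + 223 = \left(154 + \frac{1}{-58}\right) \left(-416\right) + 223 = \left(154 - \frac{1}{58}\right) \left(-416\right) + 223 = \frac{8931}{58} \left(-416\right) + 223 = - \frac{1857648}{29} + 223 = - \frac{1851181}{29}$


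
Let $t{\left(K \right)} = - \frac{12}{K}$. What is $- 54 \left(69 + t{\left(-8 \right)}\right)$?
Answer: $-3807$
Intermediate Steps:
$- 54 \left(69 + t{\left(-8 \right)}\right) = - 54 \left(69 - \frac{12}{-8}\right) = - 54 \left(69 - - \frac{3}{2}\right) = - 54 \left(69 + \frac{3}{2}\right) = \left(-54\right) \frac{141}{2} = -3807$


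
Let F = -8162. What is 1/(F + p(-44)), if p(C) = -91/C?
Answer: -44/359037 ≈ -0.00012255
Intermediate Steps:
1/(F + p(-44)) = 1/(-8162 - 91/(-44)) = 1/(-8162 - 91*(-1/44)) = 1/(-8162 + 91/44) = 1/(-359037/44) = -44/359037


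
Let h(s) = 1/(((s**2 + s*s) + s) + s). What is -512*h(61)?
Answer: -128/1891 ≈ -0.067689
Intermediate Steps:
h(s) = 1/(2*s + 2*s**2) (h(s) = 1/(((s**2 + s**2) + s) + s) = 1/((2*s**2 + s) + s) = 1/((s + 2*s**2) + s) = 1/(2*s + 2*s**2))
-512*h(61) = -256/(61*(1 + 61)) = -256/(61*62) = -512*1/7564 = -128/1891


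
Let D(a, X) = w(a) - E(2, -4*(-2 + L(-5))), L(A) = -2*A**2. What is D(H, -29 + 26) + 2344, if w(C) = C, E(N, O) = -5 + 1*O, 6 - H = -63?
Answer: 2210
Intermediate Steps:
H = 69 (H = 6 - 1*(-63) = 6 + 63 = 69)
E(N, O) = -5 + O
D(a, X) = -203 + a (D(a, X) = a - (-5 - 4*(-2 - 2*(-5)**2)) = a - (-5 - 4*(-2 - 2*25)) = a - (-5 - 4*(-2 - 50)) = a - (-5 - 4*(-52)) = a - (-5 + 208) = a - 1*203 = a - 203 = -203 + a)
D(H, -29 + 26) + 2344 = (-203 + 69) + 2344 = -134 + 2344 = 2210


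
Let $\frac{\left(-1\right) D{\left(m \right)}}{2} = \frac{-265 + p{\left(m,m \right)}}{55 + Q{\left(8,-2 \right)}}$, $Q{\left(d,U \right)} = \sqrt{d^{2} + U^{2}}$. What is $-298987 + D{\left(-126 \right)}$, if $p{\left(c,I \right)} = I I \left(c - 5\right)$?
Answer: $- \frac{655302249}{2957} - \frac{8320084 \sqrt{17}}{2957} \approx -2.3321 \cdot 10^{5}$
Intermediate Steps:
$p{\left(c,I \right)} = I^{2} \left(-5 + c\right)$
$Q{\left(d,U \right)} = \sqrt{U^{2} + d^{2}}$
$D{\left(m \right)} = - \frac{2 \left(-265 + m^{2} \left(-5 + m\right)\right)}{55 + 2 \sqrt{17}}$ ($D{\left(m \right)} = - 2 \frac{-265 + m^{2} \left(-5 + m\right)}{55 + \sqrt{\left(-2\right)^{2} + 8^{2}}} = - 2 \frac{-265 + m^{2} \left(-5 + m\right)}{55 + \sqrt{4 + 64}} = - 2 \frac{-265 + m^{2} \left(-5 + m\right)}{55 + \sqrt{68}} = - 2 \frac{-265 + m^{2} \left(-5 + m\right)}{55 + 2 \sqrt{17}} = - \frac{2 \left(-265 + m^{2} \left(-5 + m\right)\right)}{55 + 2 \sqrt{17}}$)
$-298987 + D{\left(-126 \right)} = -298987 - \frac{2 \left(-265 + \left(-126\right)^{2} \left(-5 - 126\right)\right)}{55 + 2 \sqrt{17}} = -298987 - \frac{2 \left(-265 + 15876 \left(-131\right)\right)}{55 + 2 \sqrt{17}} = -298987 - \frac{2 \left(-265 - 2079756\right)}{55 + 2 \sqrt{17}} = -298987 - 2 \frac{1}{55 + 2 \sqrt{17}} \left(-2080021\right) = -298987 + \frac{4160042}{55 + 2 \sqrt{17}}$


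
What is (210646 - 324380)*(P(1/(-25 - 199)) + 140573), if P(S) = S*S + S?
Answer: -401105164671875/25088 ≈ -1.5988e+10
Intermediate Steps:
P(S) = S + S² (P(S) = S² + S = S + S²)
(210646 - 324380)*(P(1/(-25 - 199)) + 140573) = (210646 - 324380)*((1 + 1/(-25 - 199))/(-25 - 199) + 140573) = -113734*((1 + 1/(-224))/(-224) + 140573) = -113734*(-(1 - 1/224)/224 + 140573) = -113734*(-1/224*223/224 + 140573) = -113734*(-223/50176 + 140573) = -113734*7053390625/50176 = -401105164671875/25088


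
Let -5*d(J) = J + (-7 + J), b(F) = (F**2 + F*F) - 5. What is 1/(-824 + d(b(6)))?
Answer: -5/4247 ≈ -0.0011773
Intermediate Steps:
b(F) = -5 + 2*F**2 (b(F) = (F**2 + F**2) - 5 = 2*F**2 - 5 = -5 + 2*F**2)
d(J) = 7/5 - 2*J/5 (d(J) = -(J + (-7 + J))/5 = -(-7 + 2*J)/5 = 7/5 - 2*J/5)
1/(-824 + d(b(6))) = 1/(-824 + (7/5 - 2*(-5 + 2*6**2)/5)) = 1/(-824 + (7/5 - 2*(-5 + 2*36)/5)) = 1/(-824 + (7/5 - 2*(-5 + 72)/5)) = 1/(-824 + (7/5 - 2/5*67)) = 1/(-824 + (7/5 - 134/5)) = 1/(-824 - 127/5) = 1/(-4247/5) = -5/4247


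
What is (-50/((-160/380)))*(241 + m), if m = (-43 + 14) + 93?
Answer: 144875/4 ≈ 36219.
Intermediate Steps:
m = 64 (m = -29 + 93 = 64)
(-50/((-160/380)))*(241 + m) = (-50/((-160/380)))*(241 + 64) = -50/((-160*1/380))*305 = -50/(-8/19)*305 = -50*(-19/8)*305 = (475/4)*305 = 144875/4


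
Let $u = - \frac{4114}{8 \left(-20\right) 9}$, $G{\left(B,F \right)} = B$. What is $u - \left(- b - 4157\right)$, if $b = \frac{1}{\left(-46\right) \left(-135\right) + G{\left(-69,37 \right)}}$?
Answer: $\frac{6130963799}{1473840} \approx 4159.9$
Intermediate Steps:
$b = \frac{1}{6141}$ ($b = \frac{1}{\left(-46\right) \left(-135\right) - 69} = \frac{1}{6210 - 69} = \frac{1}{6141} \approx 0.00016284$)
$u = \frac{2057}{720}$ ($u = - \frac{4114}{\left(-160\right) 9} = - \frac{4114}{-1440} = \left(-4114\right) \left(- \frac{1}{1440}\right) = \frac{2057}{720} \approx 2.8569$)
$u - \left(- b - 4157\right) = \frac{2057}{720} - \left(\left(-1\right) \frac{1}{6141} - 4157\right) = \frac{2057}{720} - \left(- \frac{1}{6141} - 4157\right) = \frac{2057}{720} - - \frac{25528138}{6141} = \frac{2057}{720} + \frac{25528138}{6141} = \frac{6130963799}{1473840}$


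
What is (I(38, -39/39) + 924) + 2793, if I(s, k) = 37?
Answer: 3754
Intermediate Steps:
(I(38, -39/39) + 924) + 2793 = (37 + 924) + 2793 = 961 + 2793 = 3754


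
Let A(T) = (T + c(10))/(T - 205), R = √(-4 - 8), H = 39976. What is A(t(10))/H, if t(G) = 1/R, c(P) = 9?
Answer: -22139/20159936776 + 107*I*√3/5039984194 ≈ -1.0982e-6 + 3.6772e-8*I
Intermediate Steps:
R = 2*I*√3 (R = √(-12) = 2*I*√3 ≈ 3.4641*I)
t(G) = -I*√3/6 (t(G) = 1/(2*I*√3) = -I*√3/6)
A(T) = (9 + T)/(-205 + T) (A(T) = (T + 9)/(T - 205) = (9 + T)/(-205 + T))
A(t(10))/H = ((9 - I*√3/6)/(-205 - I*√3/6))/39976 = ((9 - I*√3/6)/(-205 - I*√3/6))*(1/39976) = (9 - I*√3/6)/(39976*(-205 - I*√3/6))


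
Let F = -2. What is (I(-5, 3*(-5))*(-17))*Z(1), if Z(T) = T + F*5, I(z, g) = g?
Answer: -2295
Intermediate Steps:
Z(T) = -10 + T (Z(T) = T - 2*5 = T - 10 = -10 + T)
(I(-5, 3*(-5))*(-17))*Z(1) = ((3*(-5))*(-17))*(-10 + 1) = -15*(-17)*(-9) = 255*(-9) = -2295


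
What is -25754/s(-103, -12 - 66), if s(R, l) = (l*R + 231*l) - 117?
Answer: 25754/10101 ≈ 2.5496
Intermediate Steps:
s(R, l) = -117 + 231*l + R*l (s(R, l) = (R*l + 231*l) - 117 = (231*l + R*l) - 117 = -117 + 231*l + R*l)
-25754/s(-103, -12 - 66) = -25754/(-117 + 231*(-12 - 66) - 103*(-12 - 66)) = -25754/(-117 + 231*(-78) - 103*(-78)) = -25754/(-117 - 18018 + 8034) = -25754/(-10101) = -25754*(-1/10101) = 25754/10101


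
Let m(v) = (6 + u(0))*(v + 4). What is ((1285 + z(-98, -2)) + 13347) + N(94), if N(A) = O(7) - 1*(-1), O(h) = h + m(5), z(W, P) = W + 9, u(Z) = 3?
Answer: 14632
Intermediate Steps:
z(W, P) = 9 + W
m(v) = 36 + 9*v (m(v) = (6 + 3)*(v + 4) = 9*(4 + v) = 36 + 9*v)
O(h) = 81 + h (O(h) = h + (36 + 9*5) = h + (36 + 45) = h + 81 = 81 + h)
N(A) = 89 (N(A) = (81 + 7) - 1*(-1) = 88 + 1 = 89)
((1285 + z(-98, -2)) + 13347) + N(94) = ((1285 + (9 - 98)) + 13347) + 89 = ((1285 - 89) + 13347) + 89 = (1196 + 13347) + 89 = 14543 + 89 = 14632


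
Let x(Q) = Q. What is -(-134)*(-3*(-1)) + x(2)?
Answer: 404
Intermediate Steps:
-(-134)*(-3*(-1)) + x(2) = -(-134)*(-3*(-1)) + 2 = -(-134)*3 + 2 = -67*(-6) + 2 = 402 + 2 = 404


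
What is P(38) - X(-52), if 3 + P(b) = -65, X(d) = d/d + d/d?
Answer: -70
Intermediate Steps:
X(d) = 2 (X(d) = 1 + 1 = 2)
P(b) = -68 (P(b) = -3 - 65 = -68)
P(38) - X(-52) = -68 - 1*2 = -68 - 2 = -70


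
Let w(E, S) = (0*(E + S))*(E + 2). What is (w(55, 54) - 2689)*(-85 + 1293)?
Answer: -3248312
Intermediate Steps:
w(E, S) = 0 (w(E, S) = 0*(2 + E) = 0)
(w(55, 54) - 2689)*(-85 + 1293) = (0 - 2689)*(-85 + 1293) = -2689*1208 = -3248312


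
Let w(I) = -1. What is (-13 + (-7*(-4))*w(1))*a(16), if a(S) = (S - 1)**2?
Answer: -9225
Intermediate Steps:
a(S) = (-1 + S)**2
(-13 + (-7*(-4))*w(1))*a(16) = (-13 - 7*(-4)*(-1))*(-1 + 16)**2 = (-13 + 28*(-1))*15**2 = (-13 - 28)*225 = -41*225 = -9225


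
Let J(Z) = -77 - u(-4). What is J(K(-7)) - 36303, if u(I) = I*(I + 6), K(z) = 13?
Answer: -36372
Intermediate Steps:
u(I) = I*(6 + I)
J(Z) = -69 (J(Z) = -77 - (-4)*(6 - 4) = -77 - (-4)*2 = -77 - 1*(-8) = -77 + 8 = -69)
J(K(-7)) - 36303 = -69 - 36303 = -36372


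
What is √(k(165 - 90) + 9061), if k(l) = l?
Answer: 4*√571 ≈ 95.582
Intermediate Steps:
√(k(165 - 90) + 9061) = √((165 - 90) + 9061) = √(75 + 9061) = √9136 = 4*√571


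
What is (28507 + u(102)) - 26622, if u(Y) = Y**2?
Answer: 12289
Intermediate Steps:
(28507 + u(102)) - 26622 = (28507 + 102**2) - 26622 = (28507 + 10404) - 26622 = 38911 - 26622 = 12289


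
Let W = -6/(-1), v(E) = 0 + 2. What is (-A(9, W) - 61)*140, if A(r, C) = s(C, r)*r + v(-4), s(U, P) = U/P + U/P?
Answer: -10500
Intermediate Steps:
s(U, P) = 2*U/P
v(E) = 2
W = 6 (W = -6*(-1) = 6)
A(r, C) = 2 + 2*C (A(r, C) = (2*C/r)*r + 2 = 2*C + 2 = 2 + 2*C)
(-A(9, W) - 61)*140 = (-(2 + 2*6) - 61)*140 = (-(2 + 12) - 61)*140 = (-1*14 - 61)*140 = (-14 - 61)*140 = -75*140 = -10500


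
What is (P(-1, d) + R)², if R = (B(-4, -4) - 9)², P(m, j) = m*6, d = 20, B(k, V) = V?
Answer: 26569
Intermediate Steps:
P(m, j) = 6*m
R = 169 (R = (-4 - 9)² = (-13)² = 169)
(P(-1, d) + R)² = (6*(-1) + 169)² = (-6 + 169)² = 163² = 26569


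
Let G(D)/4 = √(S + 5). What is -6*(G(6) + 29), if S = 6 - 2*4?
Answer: -174 - 24*√3 ≈ -215.57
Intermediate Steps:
S = -2 (S = 6 - 8 = -2)
G(D) = 4*√3 (G(D) = 4*√(-2 + 5) = 4*√3)
-6*(G(6) + 29) = -6*(4*√3 + 29) = -6*(29 + 4*√3) = -174 - 24*√3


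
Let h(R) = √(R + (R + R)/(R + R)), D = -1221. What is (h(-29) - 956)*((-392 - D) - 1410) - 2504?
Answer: 552932 - 1162*I*√7 ≈ 5.5293e+5 - 3074.4*I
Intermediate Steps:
h(R) = √(1 + R) (h(R) = √(R + (2*R)/((2*R))) = √(R + (2*R)*(1/(2*R))) = √(R + 1) = √(1 + R))
(h(-29) - 956)*((-392 - D) - 1410) - 2504 = (√(1 - 29) - 956)*((-392 - 1*(-1221)) - 1410) - 2504 = (√(-28) - 956)*((-392 + 1221) - 1410) - 2504 = (2*I*√7 - 956)*(829 - 1410) - 2504 = (-956 + 2*I*√7)*(-581) - 2504 = (555436 - 1162*I*√7) - 2504 = 552932 - 1162*I*√7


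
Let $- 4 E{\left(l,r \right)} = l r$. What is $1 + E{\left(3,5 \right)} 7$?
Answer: $- \frac{101}{4} \approx -25.25$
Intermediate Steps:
$E{\left(l,r \right)} = - \frac{l r}{4}$
$1 + E{\left(3,5 \right)} 7 = 1 + \left(- \frac{1}{4}\right) 3 \cdot 5 \cdot 7 = 1 - \frac{105}{4} = - \frac{101}{4}$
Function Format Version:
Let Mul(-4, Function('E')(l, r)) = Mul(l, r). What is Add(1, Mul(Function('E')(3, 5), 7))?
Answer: Rational(-101, 4) ≈ -25.250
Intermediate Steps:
Function('E')(l, r) = Mul(Rational(-1, 4), l, r) (Function('E')(l, r) = Mul(Rational(-1, 4), Mul(l, r)) = Mul(Rational(-1, 4), l, r))
Add(1, Mul(Function('E')(3, 5), 7)) = Add(1, Mul(Mul(Rational(-1, 4), 3, 5), 7)) = Add(1, Mul(Rational(-15, 4), 7)) = Add(1, Rational(-105, 4)) = Rational(-101, 4)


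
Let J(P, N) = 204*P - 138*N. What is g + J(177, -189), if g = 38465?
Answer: 100655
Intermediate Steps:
J(P, N) = -138*N + 204*P
g + J(177, -189) = 38465 + (-138*(-189) + 204*177) = 38465 + (26082 + 36108) = 38465 + 62190 = 100655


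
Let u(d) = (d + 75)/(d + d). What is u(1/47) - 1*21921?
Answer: -20158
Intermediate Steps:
u(d) = (75 + d)/(2*d) (u(d) = (75 + d)/((2*d)) = (75 + d)*(1/(2*d)) = (75 + d)/(2*d))
u(1/47) - 1*21921 = (75 + 1/47)/(2*(1/47)) - 1*21921 = (75 + 1/47)/(2*(1/47)) - 21921 = (½)*47*(3526/47) - 21921 = 1763 - 21921 = -20158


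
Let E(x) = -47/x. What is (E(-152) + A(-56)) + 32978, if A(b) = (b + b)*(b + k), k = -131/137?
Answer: 819578583/20824 ≈ 39357.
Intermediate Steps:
k = -131/137 (k = -131*1/137 = -131/137 ≈ -0.95620)
A(b) = 2*b*(-131/137 + b) (A(b) = (b + b)*(b - 131/137) = (2*b)*(-131/137 + b) = 2*b*(-131/137 + b))
(E(-152) + A(-56)) + 32978 = (-47/(-152) + (2/137)*(-56)*(-131 + 137*(-56))) + 32978 = (-47*(-1/152) + (2/137)*(-56)*(-131 - 7672)) + 32978 = (47/152 + (2/137)*(-56)*(-7803)) + 32978 = (47/152 + 873936/137) + 32978 = 132844711/20824 + 32978 = 819578583/20824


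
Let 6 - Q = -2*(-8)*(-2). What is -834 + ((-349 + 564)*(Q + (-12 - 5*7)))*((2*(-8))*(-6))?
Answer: -186594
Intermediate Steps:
Q = 38 (Q = 6 - (-2*(-8))*(-2) = 6 - 16*(-2) = 6 - 1*(-32) = 6 + 32 = 38)
-834 + ((-349 + 564)*(Q + (-12 - 5*7)))*((2*(-8))*(-6)) = -834 + ((-349 + 564)*(38 + (-12 - 5*7)))*((2*(-8))*(-6)) = -834 + (215*(38 + (-12 - 35)))*(-16*(-6)) = -834 + (215*(38 - 47))*96 = -834 + (215*(-9))*96 = -834 - 1935*96 = -834 - 185760 = -186594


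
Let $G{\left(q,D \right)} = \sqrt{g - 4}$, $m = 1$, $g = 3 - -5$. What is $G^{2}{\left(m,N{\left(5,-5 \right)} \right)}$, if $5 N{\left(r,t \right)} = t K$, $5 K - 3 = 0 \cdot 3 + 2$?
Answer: $4$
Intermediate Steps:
$K = 1$ ($K = \frac{3}{5} + \frac{0 \cdot 3 + 2}{5} = \frac{3}{5} + \frac{0 + 2}{5} = \frac{3}{5} + \frac{1}{5} \cdot 2 = \frac{3}{5} + \frac{2}{5} = 1$)
$g = 8$ ($g = 3 + 5 = 8$)
$N{\left(r,t \right)} = \frac{t}{5}$ ($N{\left(r,t \right)} = \frac{t 1}{5} = \frac{t}{5}$)
$G{\left(q,D \right)} = 2$ ($G{\left(q,D \right)} = \sqrt{8 - 4} = \sqrt{4} = 2$)
$G^{2}{\left(m,N{\left(5,-5 \right)} \right)} = 2^{2} = 4$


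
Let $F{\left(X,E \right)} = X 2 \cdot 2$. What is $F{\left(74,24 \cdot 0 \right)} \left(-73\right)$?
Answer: $-21608$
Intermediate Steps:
$F{\left(X,E \right)} = 4 X$ ($F{\left(X,E \right)} = 2 X 2 = 4 X$)
$F{\left(74,24 \cdot 0 \right)} \left(-73\right) = 4 \cdot 74 \left(-73\right) = 296 \left(-73\right) = -21608$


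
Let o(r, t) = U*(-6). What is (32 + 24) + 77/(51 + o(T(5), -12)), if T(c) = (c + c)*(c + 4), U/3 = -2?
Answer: 4949/87 ≈ 56.885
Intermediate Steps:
U = -6 (U = 3*(-2) = -6)
T(c) = 2*c*(4 + c) (T(c) = (2*c)*(4 + c) = 2*c*(4 + c))
o(r, t) = 36 (o(r, t) = -6*(-6) = 36)
(32 + 24) + 77/(51 + o(T(5), -12)) = (32 + 24) + 77/(51 + 36) = 56 + 77/87 = 4949/87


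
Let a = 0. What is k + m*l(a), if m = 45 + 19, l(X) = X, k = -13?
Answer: -13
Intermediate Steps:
m = 64
k + m*l(a) = -13 + 64*0 = -13 + 0 = -13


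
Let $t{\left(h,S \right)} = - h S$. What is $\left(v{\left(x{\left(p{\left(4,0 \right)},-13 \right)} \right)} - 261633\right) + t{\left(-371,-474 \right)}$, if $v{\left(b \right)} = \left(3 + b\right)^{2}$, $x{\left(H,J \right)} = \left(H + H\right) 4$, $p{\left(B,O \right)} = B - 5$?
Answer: $-437462$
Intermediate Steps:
$p{\left(B,O \right)} = -5 + B$ ($p{\left(B,O \right)} = B - 5 = -5 + B$)
$x{\left(H,J \right)} = 8 H$ ($x{\left(H,J \right)} = 2 H 4 = 8 H$)
$t{\left(h,S \right)} = - S h$
$\left(v{\left(x{\left(p{\left(4,0 \right)},-13 \right)} \right)} - 261633\right) + t{\left(-371,-474 \right)} = \left(\left(3 + 8 \left(-5 + 4\right)\right)^{2} - 261633\right) - \left(-474\right) \left(-371\right) = \left(\left(3 + 8 \left(-1\right)\right)^{2} - 261633\right) - 175854 = \left(\left(3 - 8\right)^{2} - 261633\right) - 175854 = \left(\left(-5\right)^{2} - 261633\right) - 175854 = \left(25 - 261633\right) - 175854 = -261608 - 175854 = -437462$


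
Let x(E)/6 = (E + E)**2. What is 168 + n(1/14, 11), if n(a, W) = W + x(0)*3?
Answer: 179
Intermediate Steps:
x(E) = 24*E**2 (x(E) = 6*(E + E)**2 = 6*(2*E)**2 = 6*(4*E**2) = 24*E**2)
n(a, W) = W (n(a, W) = W + (24*0**2)*3 = W + (24*0)*3 = W + 0*3 = W + 0 = W)
168 + n(1/14, 11) = 168 + 11 = 179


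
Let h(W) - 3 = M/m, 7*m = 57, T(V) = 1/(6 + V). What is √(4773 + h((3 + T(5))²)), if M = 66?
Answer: √1727062/19 ≈ 69.167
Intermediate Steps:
m = 57/7 (m = (⅐)*57 = 57/7 ≈ 8.1429)
h(W) = 211/19 (h(W) = 3 + 66/(57/7) = 3 + 66*(7/57) = 3 + 154/19 = 211/19)
√(4773 + h((3 + T(5))²)) = √(4773 + 211/19) = √(90898/19) = √1727062/19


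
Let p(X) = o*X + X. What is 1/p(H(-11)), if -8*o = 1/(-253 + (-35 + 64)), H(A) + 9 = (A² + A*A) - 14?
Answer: 1792/392667 ≈ 0.0045637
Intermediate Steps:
H(A) = -23 + 2*A² (H(A) = -9 + ((A² + A*A) - 14) = -9 + ((A² + A²) - 14) = -9 + (2*A² - 14) = -9 + (-14 + 2*A²) = -23 + 2*A²)
o = 1/1792 (o = -1/(8*(-253 + (-35 + 64))) = -1/(8*(-253 + 29)) = -⅛/(-224) = -⅛*(-1/224) = 1/1792 ≈ 0.00055804)
p(X) = 1793*X/1792 (p(X) = X/1792 + X = 1793*X/1792)
1/p(H(-11)) = 1/(1793*(-23 + 2*(-11)²)/1792) = 1/(1793*(-23 + 2*121)/1792) = 1/(1793*(-23 + 242)/1792) = 1/((1793/1792)*219) = 1/(392667/1792) = 1792/392667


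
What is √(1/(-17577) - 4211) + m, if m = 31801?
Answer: 31801 + 2*I*√4015408579/1953 ≈ 31801.0 + 64.892*I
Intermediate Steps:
√(1/(-17577) - 4211) + m = √(1/(-17577) - 4211) + 31801 = √(-1/17577 - 4211) + 31801 = √(-74016748/17577) + 31801 = 2*I*√4015408579/1953 + 31801 = 31801 + 2*I*√4015408579/1953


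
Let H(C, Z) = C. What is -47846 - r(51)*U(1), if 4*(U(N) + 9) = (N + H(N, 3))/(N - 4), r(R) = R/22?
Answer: -191299/4 ≈ -47825.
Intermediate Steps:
r(R) = R/22 (r(R) = R*(1/22) = R/22)
U(N) = -9 + N/(2*(-4 + N)) (U(N) = -9 + ((N + N)/(N - 4))/4 = -9 + ((2*N)/(-4 + N))/4 = -9 + (2*N/(-4 + N))/4 = -9 + N/(2*(-4 + N)))
-47846 - r(51)*U(1) = -47846 - (1/22)*51*(72 - 17*1)/(2*(-4 + 1)) = -47846 - 51*(1/2)*(72 - 17)/(-3)/22 = -47846 - 51*(1/2)*(-1/3)*55/22 = -47846 - 51*(-55)/(22*6) = -47846 - 1*(-85/4) = -47846 + 85/4 = -191299/4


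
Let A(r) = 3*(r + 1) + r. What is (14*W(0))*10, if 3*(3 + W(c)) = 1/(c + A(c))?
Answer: -3640/9 ≈ -404.44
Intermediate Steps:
A(r) = 3 + 4*r (A(r) = 3*(1 + r) + r = (3 + 3*r) + r = 3 + 4*r)
W(c) = -3 + 1/(3*(3 + 5*c)) (W(c) = -3 + 1/(3*(c + (3 + 4*c))) = -3 + 1/(3*(3 + 5*c)))
(14*W(0))*10 = (14*((-26 - 45*0)/(3*(3 + 5*0))))*10 = (14*((-26 + 0)/(3*(3 + 0))))*10 = (14*((1/3)*(-26)/3))*10 = (14*((1/3)*(1/3)*(-26)))*10 = (14*(-26/9))*10 = -364/9*10 = -3640/9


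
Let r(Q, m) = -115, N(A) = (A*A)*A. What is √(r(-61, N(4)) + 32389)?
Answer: 3*√3586 ≈ 179.65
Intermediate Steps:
N(A) = A³ (N(A) = A²*A = A³)
√(r(-61, N(4)) + 32389) = √(-115 + 32389) = √32274 = 3*√3586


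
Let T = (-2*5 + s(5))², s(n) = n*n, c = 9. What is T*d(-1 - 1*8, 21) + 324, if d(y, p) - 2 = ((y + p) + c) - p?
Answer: 774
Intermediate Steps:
s(n) = n²
T = 225 (T = (-2*5 + 5²)² = (-10 + 25)² = 15² = 225)
d(y, p) = 11 + y (d(y, p) = 2 + (((y + p) + 9) - p) = 2 + (((p + y) + 9) - p) = 2 + ((9 + p + y) - p) = 2 + (9 + y) = 11 + y)
T*d(-1 - 1*8, 21) + 324 = 225*(11 + (-1 - 1*8)) + 324 = 225*(11 + (-1 - 8)) + 324 = 225*(11 - 9) + 324 = 225*2 + 324 = 450 + 324 = 774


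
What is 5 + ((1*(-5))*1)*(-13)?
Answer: 70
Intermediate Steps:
5 + ((1*(-5))*1)*(-13) = 5 - 5*1*(-13) = 5 - 5*(-13) = 5 + 65 = 70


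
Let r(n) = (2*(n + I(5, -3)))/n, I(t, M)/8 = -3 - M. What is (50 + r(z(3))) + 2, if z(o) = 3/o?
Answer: 54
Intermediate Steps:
I(t, M) = -24 - 8*M (I(t, M) = 8*(-3 - M) = -24 - 8*M)
r(n) = 2 (r(n) = (2*(n + (-24 - 8*(-3))))/n = (2*(n + (-24 + 24)))/n = (2*(n + 0))/n = (2*n)/n = 2)
(50 + r(z(3))) + 2 = (50 + 2) + 2 = 52 + 2 = 54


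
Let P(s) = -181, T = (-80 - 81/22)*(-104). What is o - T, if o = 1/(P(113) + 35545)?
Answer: -3385466437/389004 ≈ -8702.9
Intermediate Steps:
T = 95732/11 (T = (-80 - 81*1/22)*(-104) = (-80 - 81/22)*(-104) = -1841/22*(-104) = 95732/11 ≈ 8702.9)
o = 1/35364 (o = 1/(-181 + 35545) = 1/35364 ≈ 2.8277e-5)
o - T = 1/35364 - 1*95732/11 = 1/35364 - 95732/11 = -3385466437/389004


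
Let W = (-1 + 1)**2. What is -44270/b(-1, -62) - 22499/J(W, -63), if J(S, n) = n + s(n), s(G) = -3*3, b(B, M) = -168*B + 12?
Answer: 1597/24 ≈ 66.542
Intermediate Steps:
b(B, M) = 12 - 168*B
s(G) = -9
W = 0 (W = 0**2 = 0)
J(S, n) = -9 + n (J(S, n) = n - 9 = -9 + n)
-44270/b(-1, -62) - 22499/J(W, -63) = -44270/(12 - 168*(-1)) - 22499/(-9 - 63) = -44270/(12 + 168) - 22499/(-72) = -44270/180 - 22499*(-1/72) = -44270*1/180 + 22499/72 = -4427/18 + 22499/72 = 1597/24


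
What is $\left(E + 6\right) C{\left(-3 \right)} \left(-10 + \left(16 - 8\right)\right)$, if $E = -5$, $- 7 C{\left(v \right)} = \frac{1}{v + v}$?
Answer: $- \frac{1}{21} \approx -0.047619$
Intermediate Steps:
$C{\left(v \right)} = - \frac{1}{14 v}$ ($C{\left(v \right)} = - \frac{1}{7 \left(v + v\right)} = - \frac{1}{7 \cdot 2 v} = - \frac{\frac{1}{2} \frac{1}{v}}{7} = - \frac{1}{14 v}$)
$\left(E + 6\right) C{\left(-3 \right)} \left(-10 + \left(16 - 8\right)\right) = \left(-5 + 6\right) \left(- \frac{1}{14 \left(-3\right)}\right) \left(-10 + \left(16 - 8\right)\right) = 1 \left(\left(- \frac{1}{14}\right) \left(- \frac{1}{3}\right)\right) \left(-10 + 8\right) = 1 \cdot \frac{1}{42} \left(-2\right) = \frac{1}{42} \left(-2\right) = - \frac{1}{21}$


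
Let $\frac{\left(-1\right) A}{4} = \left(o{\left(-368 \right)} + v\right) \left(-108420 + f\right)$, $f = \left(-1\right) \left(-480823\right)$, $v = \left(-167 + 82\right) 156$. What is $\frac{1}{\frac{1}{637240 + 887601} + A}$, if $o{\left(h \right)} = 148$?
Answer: $\frac{1524841}{29782878074585505} \approx 5.1199 \cdot 10^{-11}$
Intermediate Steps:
$v = -13260$ ($v = \left(-85\right) 156 = -13260$)
$f = 480823$
$A = 19531792544$ ($A = - 4 \left(148 - 13260\right) \left(-108420 + 480823\right) = - 4 \left(\left(-13112\right) 372403\right) = \left(-4\right) \left(-4882948136\right) = 19531792544$)
$\frac{1}{\frac{1}{637240 + 887601} + A} = \frac{1}{\frac{1}{637240 + 887601} + 19531792544} = \frac{1}{\frac{1}{1524841} + 19531792544} = \frac{1}{\frac{29782878074585505}{1524841}} = \frac{1524841}{29782878074585505}$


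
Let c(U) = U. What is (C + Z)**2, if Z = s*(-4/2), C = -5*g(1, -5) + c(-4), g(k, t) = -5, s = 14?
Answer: 49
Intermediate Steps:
C = 21 (C = -5*(-5) - 4 = 25 - 4 = 21)
Z = -28 (Z = 14*(-4/2) = 14*(-4*1/2) = 14*(-2) = -28)
(C + Z)**2 = (21 - 28)**2 = (-7)**2 = 49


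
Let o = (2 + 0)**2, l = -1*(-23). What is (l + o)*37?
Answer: 999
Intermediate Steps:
l = 23
o = 4 (o = 2**2 = 4)
(l + o)*37 = (23 + 4)*37 = 27*37 = 999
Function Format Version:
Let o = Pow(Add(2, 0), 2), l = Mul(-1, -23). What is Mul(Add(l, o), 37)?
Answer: 999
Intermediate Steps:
l = 23
o = 4 (o = Pow(2, 2) = 4)
Mul(Add(l, o), 37) = Mul(Add(23, 4), 37) = Mul(27, 37) = 999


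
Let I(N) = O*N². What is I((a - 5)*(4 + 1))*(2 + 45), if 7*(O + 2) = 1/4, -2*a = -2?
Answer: -258500/7 ≈ -36929.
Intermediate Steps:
a = 1 (a = -½*(-2) = 1)
O = -55/28 (O = -2 + (⅐)/4 = -2 + (⅐)*(¼) = -2 + 1/28 = -55/28 ≈ -1.9643)
I(N) = -55*N²/28
I((a - 5)*(4 + 1))*(2 + 45) = (-55*(1 - 5)²*(4 + 1)²/28)*(2 + 45) = -55*(-4*5)²/28*47 = -55/28*(-20)²*47 = -55/28*400*47 = -5500/7*47 = -258500/7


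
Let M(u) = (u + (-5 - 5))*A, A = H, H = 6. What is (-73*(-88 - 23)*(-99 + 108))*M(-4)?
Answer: -6125868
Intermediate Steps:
A = 6
M(u) = -60 + 6*u (M(u) = (u + (-5 - 5))*6 = (u - 10)*6 = (-10 + u)*6 = -60 + 6*u)
(-73*(-88 - 23)*(-99 + 108))*M(-4) = (-73*(-88 - 23)*(-99 + 108))*(-60 + 6*(-4)) = (-(-8103)*9)*(-60 - 24) = -73*(-999)*(-84) = 72927*(-84) = -6125868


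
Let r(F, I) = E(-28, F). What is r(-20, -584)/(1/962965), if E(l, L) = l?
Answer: -26963020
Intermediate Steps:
r(F, I) = -28
r(-20, -584)/(1/962965) = -28/(1/962965) = -28/1/962965 = -28*962965 = -26963020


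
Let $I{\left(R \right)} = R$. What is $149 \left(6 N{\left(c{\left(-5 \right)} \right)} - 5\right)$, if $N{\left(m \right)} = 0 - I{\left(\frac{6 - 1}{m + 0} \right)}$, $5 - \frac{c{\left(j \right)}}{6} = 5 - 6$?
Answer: $- \frac{5215}{6} \approx -869.17$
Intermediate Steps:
$c{\left(j \right)} = 36$ ($c{\left(j \right)} = 30 - 6 \left(5 - 6\right) = 30 - -6 = 30 + 6 = 36$)
$N{\left(m \right)} = - \frac{5}{m}$ ($N{\left(m \right)} = 0 - \frac{6 - 1}{m + 0} = 0 - \frac{5}{m} = - \frac{5}{m}$)
$149 \left(6 N{\left(c{\left(-5 \right)} \right)} - 5\right) = 149 \left(6 \left(- \frac{5}{36}\right) - 5\right) = 149 \left(- \frac{5}{6} - 5\right) = 149 \left(- \frac{35}{6}\right) = - \frac{5215}{6}$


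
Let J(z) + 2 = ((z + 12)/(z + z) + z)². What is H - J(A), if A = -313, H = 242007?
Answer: 56563683115/391876 ≈ 1.4434e+5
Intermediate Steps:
J(z) = -2 + (z + (12 + z)/(2*z))² (J(z) = -2 + ((z + 12)/(z + z) + z)² = -2 + ((12 + z)/((2*z)) + z)² = -2 + ((12 + z)*(1/(2*z)) + z)² = -2 + ((12 + z)/(2*z) + z)² = -2 + (z + (12 + z)/(2*z))²)
H - J(A) = 242007 - (-2 + (¼)*(12 - 313 + 2*(-313)²)²/(-313)²) = 242007 - (-2 + (¼)*(1/97969)*(12 - 313 + 2*97969)²) = 242007 - (-2 + (¼)*(1/97969)*(12 - 313 + 195938)²) = 242007 - (-2 + (¼)*(1/97969)*195637²) = 242007 - (-2 + (¼)*(1/97969)*38273835769) = 242007 - (-2 + 38273835769/391876) = 242007 - 1*38273052017/391876 = 242007 - 38273052017/391876 = 56563683115/391876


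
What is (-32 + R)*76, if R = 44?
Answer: 912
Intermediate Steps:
(-32 + R)*76 = (-32 + 44)*76 = 12*76 = 912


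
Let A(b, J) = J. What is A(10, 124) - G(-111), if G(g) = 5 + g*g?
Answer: -12202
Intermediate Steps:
G(g) = 5 + g²
A(10, 124) - G(-111) = 124 - (5 + (-111)²) = 124 - (5 + 12321) = 124 - 1*12326 = 124 - 12326 = -12202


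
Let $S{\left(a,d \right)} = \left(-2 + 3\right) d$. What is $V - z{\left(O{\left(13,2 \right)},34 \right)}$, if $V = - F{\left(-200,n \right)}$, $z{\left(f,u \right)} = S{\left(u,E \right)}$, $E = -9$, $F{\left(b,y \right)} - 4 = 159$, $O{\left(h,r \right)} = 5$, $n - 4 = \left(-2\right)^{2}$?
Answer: $-154$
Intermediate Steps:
$n = 8$ ($n = 4 + \left(-2\right)^{2} = 4 + 4 = 8$)
$F{\left(b,y \right)} = 163$ ($F{\left(b,y \right)} = 4 + 159 = 163$)
$S{\left(a,d \right)} = d$ ($S{\left(a,d \right)} = 1 d = d$)
$z{\left(f,u \right)} = -9$
$V = -163$ ($V = \left(-1\right) 163 = -163$)
$V - z{\left(O{\left(13,2 \right)},34 \right)} = -163 - -9 = -163 + 9 = -154$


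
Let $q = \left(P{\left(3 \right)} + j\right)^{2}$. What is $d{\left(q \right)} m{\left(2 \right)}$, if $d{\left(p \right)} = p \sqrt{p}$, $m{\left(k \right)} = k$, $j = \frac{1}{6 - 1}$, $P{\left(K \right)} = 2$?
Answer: $\frac{2662}{125} \approx 21.296$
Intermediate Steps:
$j = \frac{1}{5} \approx 0.2$
$q = \frac{121}{25}$ ($q = \left(2 + \frac{1}{5}\right)^{2} = \left(\frac{11}{5}\right)^{2} = \frac{121}{25} \approx 4.84$)
$d{\left(p \right)} = p^{\frac{3}{2}}$
$d{\left(q \right)} m{\left(2 \right)} = \left(\frac{121}{25}\right)^{\frac{3}{2}} \cdot 2 = \frac{1331}{125} \cdot 2 = \frac{2662}{125}$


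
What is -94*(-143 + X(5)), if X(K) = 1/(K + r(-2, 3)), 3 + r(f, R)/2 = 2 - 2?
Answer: 13536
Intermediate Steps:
r(f, R) = -6 (r(f, R) = -6 + 2*(2 - 2) = -6 + 2*0 = -6 + 0 = -6)
X(K) = 1/(-6 + K) (X(K) = 1/(K - 6) = 1/(-6 + K))
-94*(-143 + X(5)) = -94*(-143 + 1/(-6 + 5)) = -94*(-143 + 1/(-1)) = -94*(-143 - 1) = -94*(-144) = 13536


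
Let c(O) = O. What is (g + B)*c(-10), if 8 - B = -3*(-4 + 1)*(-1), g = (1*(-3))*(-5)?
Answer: -320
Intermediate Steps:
g = 15 (g = -3*(-5) = 15)
B = 17 (B = 8 - (-3)*(-4 + 1)*(-1) = 8 - (-3)*(-3*(-1)) = 8 - (-3)*3 = 8 - 1*(-9) = 8 + 9 = 17)
(g + B)*c(-10) = (15 + 17)*(-10) = 32*(-10) = -320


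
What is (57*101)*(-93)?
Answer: -535401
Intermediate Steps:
(57*101)*(-93) = 5757*(-93) = -535401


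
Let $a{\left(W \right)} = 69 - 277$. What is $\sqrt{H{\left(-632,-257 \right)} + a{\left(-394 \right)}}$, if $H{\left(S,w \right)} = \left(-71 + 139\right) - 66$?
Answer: $i \sqrt{206} \approx 14.353 i$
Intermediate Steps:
$a{\left(W \right)} = -208$
$H{\left(S,w \right)} = 2$ ($H{\left(S,w \right)} = 68 - 66 = 2$)
$\sqrt{H{\left(-632,-257 \right)} + a{\left(-394 \right)}} = \sqrt{2 - 208} = \sqrt{-206} = i \sqrt{206}$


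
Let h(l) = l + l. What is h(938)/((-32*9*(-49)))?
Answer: 67/504 ≈ 0.13294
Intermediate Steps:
h(l) = 2*l
h(938)/((-32*9*(-49))) = (2*938)/((-32*9*(-49))) = 1876/((-32*9*(-49))) = 1876/((-288*(-49))) = 1876/14112 = 1876*(1/14112) = 67/504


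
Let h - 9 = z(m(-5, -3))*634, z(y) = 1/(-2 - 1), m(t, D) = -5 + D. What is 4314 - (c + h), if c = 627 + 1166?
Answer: 8170/3 ≈ 2723.3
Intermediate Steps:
z(y) = -1/3 (z(y) = 1/(-3) = -1/3)
c = 1793
h = -607/3 (h = 9 - 1/3*634 = 9 - 634/3 = -607/3 ≈ -202.33)
4314 - (c + h) = 4314 - (1793 - 607/3) = 4314 - 1*4772/3 = 4314 - 4772/3 = 8170/3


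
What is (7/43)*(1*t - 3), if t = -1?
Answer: -28/43 ≈ -0.65116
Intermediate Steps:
(7/43)*(1*t - 3) = (7/43)*(1*(-1) - 3) = (7*(1/43))*(-1 - 3) = (7/43)*(-4) = -28/43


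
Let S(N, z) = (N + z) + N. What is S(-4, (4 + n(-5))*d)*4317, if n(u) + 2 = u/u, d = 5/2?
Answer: -4317/2 ≈ -2158.5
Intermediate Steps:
d = 5/2 (d = 5*(1/2) = 5/2 ≈ 2.5000)
n(u) = -1 (n(u) = -2 + u/u = -2 + 1 = -1)
S(N, z) = z + 2*N
S(-4, (4 + n(-5))*d)*4317 = ((4 - 1)*(5/2) + 2*(-4))*4317 = (3*(5/2) - 8)*4317 = (15/2 - 8)*4317 = -1/2*4317 = -4317/2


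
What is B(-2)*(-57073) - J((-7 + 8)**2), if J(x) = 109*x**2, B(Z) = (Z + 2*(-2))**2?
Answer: -2054737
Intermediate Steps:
B(Z) = (-4 + Z)**2 (B(Z) = (Z - 4)**2 = (-4 + Z)**2)
B(-2)*(-57073) - J((-7 + 8)**2) = (-4 - 2)**2*(-57073) - 109*((-7 + 8)**2)**2 = (-6)**2*(-57073) - 109*(1**2)**2 = 36*(-57073) - 109*1**2 = -2054628 - 109 = -2054737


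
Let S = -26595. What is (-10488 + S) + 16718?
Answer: -20365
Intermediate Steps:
(-10488 + S) + 16718 = (-10488 - 26595) + 16718 = -37083 + 16718 = -20365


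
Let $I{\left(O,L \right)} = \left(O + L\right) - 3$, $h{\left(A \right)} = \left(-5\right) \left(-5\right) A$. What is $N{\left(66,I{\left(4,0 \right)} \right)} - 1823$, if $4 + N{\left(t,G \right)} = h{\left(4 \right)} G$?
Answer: $-1727$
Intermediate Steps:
$h{\left(A \right)} = 25 A$
$I{\left(O,L \right)} = -3 + L + O$ ($I{\left(O,L \right)} = \left(L + O\right) - 3 = -3 + L + O$)
$N{\left(t,G \right)} = -4 + 100 G$ ($N{\left(t,G \right)} = -4 + 25 \cdot 4 G = -4 + 100 G$)
$N{\left(66,I{\left(4,0 \right)} \right)} - 1823 = \left(-4 + 100 \left(-3 + 0 + 4\right)\right) - 1823 = \left(-4 + 100 \cdot 1\right) - 1823 = \left(-4 + 100\right) - 1823 = 96 - 1823 = -1727$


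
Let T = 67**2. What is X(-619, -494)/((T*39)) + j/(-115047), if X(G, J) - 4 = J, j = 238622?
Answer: -13944055064/6713797779 ≈ -2.0769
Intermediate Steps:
T = 4489
X(G, J) = 4 + J
X(-619, -494)/((T*39)) + j/(-115047) = (4 - 494)/((4489*39)) + 238622/(-115047) = -490/175071 + 238622*(-1/115047) = -490*1/175071 - 238622/115047 = -490/175071 - 238622/115047 = -13944055064/6713797779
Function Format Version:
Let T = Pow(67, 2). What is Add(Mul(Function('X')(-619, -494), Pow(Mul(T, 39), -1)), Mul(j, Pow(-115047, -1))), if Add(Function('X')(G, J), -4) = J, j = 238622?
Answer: Rational(-13944055064, 6713797779) ≈ -2.0769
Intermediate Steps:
T = 4489
Function('X')(G, J) = Add(4, J)
Add(Mul(Function('X')(-619, -494), Pow(Mul(T, 39), -1)), Mul(j, Pow(-115047, -1))) = Add(Mul(Add(4, -494), Pow(Mul(4489, 39), -1)), Mul(238622, Pow(-115047, -1))) = Add(Mul(-490, Pow(175071, -1)), Mul(238622, Rational(-1, 115047))) = Add(Mul(-490, Rational(1, 175071)), Rational(-238622, 115047)) = Add(Rational(-490, 175071), Rational(-238622, 115047)) = Rational(-13944055064, 6713797779)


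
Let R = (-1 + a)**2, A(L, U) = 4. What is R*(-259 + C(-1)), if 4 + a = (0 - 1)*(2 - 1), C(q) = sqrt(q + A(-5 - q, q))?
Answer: -9324 + 36*sqrt(3) ≈ -9261.6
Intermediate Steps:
C(q) = sqrt(4 + q) (C(q) = sqrt(q + 4) = sqrt(4 + q))
a = -5 (a = -4 + (0 - 1)*(2 - 1) = -4 - 1*1 = -4 - 1 = -5)
R = 36 (R = (-1 - 5)**2 = (-6)**2 = 36)
R*(-259 + C(-1)) = 36*(-259 + sqrt(4 - 1)) = 36*(-259 + sqrt(3)) = -9324 + 36*sqrt(3)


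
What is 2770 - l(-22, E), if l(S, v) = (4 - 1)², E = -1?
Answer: 2761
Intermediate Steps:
l(S, v) = 9 (l(S, v) = 3² = 9)
2770 - l(-22, E) = 2770 - 1*9 = 2770 - 9 = 2761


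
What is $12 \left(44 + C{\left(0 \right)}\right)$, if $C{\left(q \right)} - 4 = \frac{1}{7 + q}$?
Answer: $\frac{4044}{7} \approx 577.71$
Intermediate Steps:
$C{\left(q \right)} = 4 + \frac{1}{7 + q}$
$12 \left(44 + C{\left(0 \right)}\right) = 12 \left(44 + \frac{29 + 4 \cdot 0}{7 + 0}\right) = 12 \left(44 + \frac{29 + 0}{7}\right) = 12 \left(44 + \frac{1}{7} \cdot 29\right) = 12 \left(44 + \frac{29}{7}\right) = 12 \cdot \frac{337}{7} = \frac{4044}{7}$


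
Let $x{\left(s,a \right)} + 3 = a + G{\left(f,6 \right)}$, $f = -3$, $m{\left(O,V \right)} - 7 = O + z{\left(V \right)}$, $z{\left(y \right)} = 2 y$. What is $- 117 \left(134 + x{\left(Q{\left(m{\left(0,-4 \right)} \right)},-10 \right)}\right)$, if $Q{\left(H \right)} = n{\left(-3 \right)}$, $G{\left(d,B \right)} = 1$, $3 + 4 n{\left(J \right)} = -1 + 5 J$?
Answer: $-14274$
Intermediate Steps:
$n{\left(J \right)} = -1 + \frac{5 J}{4}$ ($n{\left(J \right)} = - \frac{3}{4} + \frac{-1 + 5 J}{4} = - \frac{3}{4} + \left(- \frac{1}{4} + \frac{5 J}{4}\right) = -1 + \frac{5 J}{4}$)
$m{\left(O,V \right)} = 7 + O + 2 V$ ($m{\left(O,V \right)} = 7 + \left(O + 2 V\right) = 7 + O + 2 V$)
$Q{\left(H \right)} = - \frac{19}{4}$ ($Q{\left(H \right)} = -1 + \frac{5}{4} \left(-3\right) = -1 - \frac{15}{4} = - \frac{19}{4}$)
$x{\left(s,a \right)} = -2 + a$ ($x{\left(s,a \right)} = -3 + \left(a + 1\right) = -3 + \left(1 + a\right) = -2 + a$)
$- 117 \left(134 + x{\left(Q{\left(m{\left(0,-4 \right)} \right)},-10 \right)}\right) = - 117 \left(134 - 12\right) = \left(-117\right) 122 = -14274$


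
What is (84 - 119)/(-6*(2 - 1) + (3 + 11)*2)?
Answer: -35/22 ≈ -1.5909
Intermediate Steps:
(84 - 119)/(-6*(2 - 1) + (3 + 11)*2) = -35/(-6*1 + 14*2) = -35/(-6 + 28) = -35/22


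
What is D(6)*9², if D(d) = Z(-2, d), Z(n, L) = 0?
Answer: 0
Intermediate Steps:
D(d) = 0
D(6)*9² = 0*9² = 0*81 = 0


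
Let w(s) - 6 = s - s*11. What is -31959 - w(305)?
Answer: -28915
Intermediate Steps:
w(s) = 6 - 10*s (w(s) = 6 + (s - s*11) = 6 + (s - 11*s) = 6 - 10*s)
-31959 - w(305) = -31959 - (6 - 10*305) = -31959 - (6 - 3050) = -31959 - 1*(-3044) = -31959 + 3044 = -28915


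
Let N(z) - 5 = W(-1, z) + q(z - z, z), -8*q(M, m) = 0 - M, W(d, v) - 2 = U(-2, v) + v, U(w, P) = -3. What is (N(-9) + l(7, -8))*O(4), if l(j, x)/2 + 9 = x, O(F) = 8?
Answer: -312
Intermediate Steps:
l(j, x) = -18 + 2*x
W(d, v) = -1 + v (W(d, v) = 2 + (-3 + v) = -1 + v)
q(M, m) = M/8 (q(M, m) = -(0 - M)/8 = -(-1)*M/8 = M/8)
N(z) = 4 + z (N(z) = 5 + ((-1 + z) + (z - z)/8) = 5 + ((-1 + z) + (1/8)*0) = 5 + ((-1 + z) + 0) = 5 + (-1 + z) = 4 + z)
(N(-9) + l(7, -8))*O(4) = ((4 - 9) + (-18 + 2*(-8)))*8 = (-5 + (-18 - 16))*8 = (-5 - 34)*8 = -39*8 = -312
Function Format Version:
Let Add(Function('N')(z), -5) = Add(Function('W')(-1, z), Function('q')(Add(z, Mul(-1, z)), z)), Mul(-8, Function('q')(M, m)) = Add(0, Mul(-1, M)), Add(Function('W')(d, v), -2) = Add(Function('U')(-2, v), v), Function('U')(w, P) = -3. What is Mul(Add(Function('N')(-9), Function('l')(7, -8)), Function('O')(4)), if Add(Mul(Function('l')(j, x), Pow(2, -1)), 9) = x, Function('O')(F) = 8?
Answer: -312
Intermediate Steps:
Function('l')(j, x) = Add(-18, Mul(2, x))
Function('W')(d, v) = Add(-1, v) (Function('W')(d, v) = Add(2, Add(-3, v)) = Add(-1, v))
Function('q')(M, m) = Mul(Rational(1, 8), M) (Function('q')(M, m) = Mul(Rational(-1, 8), Add(0, Mul(-1, M))) = Mul(Rational(-1, 8), Mul(-1, M)) = Mul(Rational(1, 8), M))
Function('N')(z) = Add(4, z) (Function('N')(z) = Add(5, Add(Add(-1, z), Mul(Rational(1, 8), Add(z, Mul(-1, z))))) = Add(5, Add(Add(-1, z), Mul(Rational(1, 8), 0))) = Add(5, Add(Add(-1, z), 0)) = Add(5, Add(-1, z)) = Add(4, z))
Mul(Add(Function('N')(-9), Function('l')(7, -8)), Function('O')(4)) = Mul(Add(Add(4, -9), Add(-18, Mul(2, -8))), 8) = Mul(Add(-5, Add(-18, -16)), 8) = Mul(Add(-5, -34), 8) = Mul(-39, 8) = -312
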